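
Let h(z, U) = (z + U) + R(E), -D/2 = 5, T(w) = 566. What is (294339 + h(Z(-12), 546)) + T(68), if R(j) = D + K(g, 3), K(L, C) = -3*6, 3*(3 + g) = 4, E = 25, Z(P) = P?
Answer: 295411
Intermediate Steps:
g = -5/3 (g = -3 + (⅓)*4 = -3 + 4/3 = -5/3 ≈ -1.6667)
D = -10 (D = -2*5 = -10)
K(L, C) = -18
R(j) = -28 (R(j) = -10 - 18 = -28)
h(z, U) = -28 + U + z (h(z, U) = (z + U) - 28 = (U + z) - 28 = -28 + U + z)
(294339 + h(Z(-12), 546)) + T(68) = (294339 + (-28 + 546 - 12)) + 566 = (294339 + 506) + 566 = 294845 + 566 = 295411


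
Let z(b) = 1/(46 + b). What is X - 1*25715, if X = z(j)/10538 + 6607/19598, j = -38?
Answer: -21242751742577/826094896 ≈ -25715.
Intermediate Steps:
X = 278508063/826094896 (X = 1/((46 - 38)*10538) + 6607/19598 = (1/10538)/8 + 6607*(1/19598) = (⅛)*(1/10538) + 6607/19598 = 1/84304 + 6607/19598 = 278508063/826094896 ≈ 0.33714)
X - 1*25715 = 278508063/826094896 - 1*25715 = 278508063/826094896 - 25715 = -21242751742577/826094896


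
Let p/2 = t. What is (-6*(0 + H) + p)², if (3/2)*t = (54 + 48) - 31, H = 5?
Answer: 37636/9 ≈ 4181.8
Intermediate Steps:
t = 142/3 (t = 2*((54 + 48) - 31)/3 = 2*(102 - 31)/3 = (⅔)*71 = 142/3 ≈ 47.333)
p = 284/3 (p = 2*(142/3) = 284/3 ≈ 94.667)
(-6*(0 + H) + p)² = (-6*(0 + 5) + 284/3)² = (-6*5 + 284/3)² = (-30 + 284/3)² = (194/3)² = 37636/9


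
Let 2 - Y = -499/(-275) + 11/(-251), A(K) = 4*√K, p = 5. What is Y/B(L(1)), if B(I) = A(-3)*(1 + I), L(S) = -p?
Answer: 7913*I*√3/1656600 ≈ 0.0082734*I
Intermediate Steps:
Y = 15826/69025 (Y = 2 - (-499/(-275) + 11/(-251)) = 2 - (-499*(-1/275) + 11*(-1/251)) = 2 - (499/275 - 11/251) = 2 - 1*122224/69025 = 2 - 122224/69025 = 15826/69025 ≈ 0.22928)
L(S) = -5 (L(S) = -1*5 = -5)
B(I) = 4*I*√3*(1 + I) (B(I) = (4*√(-3))*(1 + I) = (4*(I*√3))*(1 + I) = (4*I*√3)*(1 + I) = 4*I*√3*(1 + I))
Y/B(L(1)) = 15826/(69025*((4*I*√3*(1 - 5)))) = 15826/(69025*((4*I*√3*(-4)))) = 15826/(69025*((-16*I*√3))) = 15826*(I*√3/48)/69025 = 7913*I*√3/1656600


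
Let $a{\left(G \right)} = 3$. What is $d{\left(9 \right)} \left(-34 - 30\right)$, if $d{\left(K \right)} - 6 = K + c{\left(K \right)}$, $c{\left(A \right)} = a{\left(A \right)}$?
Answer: $-1152$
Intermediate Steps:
$c{\left(A \right)} = 3$
$d{\left(K \right)} = 9 + K$ ($d{\left(K \right)} = 6 + \left(K + 3\right) = 6 + \left(3 + K\right) = 9 + K$)
$d{\left(9 \right)} \left(-34 - 30\right) = \left(9 + 9\right) \left(-34 - 30\right) = 18 \left(-34 - 30\right) = 18 \left(-64\right) = -1152$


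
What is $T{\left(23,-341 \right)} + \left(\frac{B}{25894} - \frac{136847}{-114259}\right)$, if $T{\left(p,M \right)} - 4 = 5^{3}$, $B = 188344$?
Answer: $\frac{203362910874}{1479311273} \approx 137.47$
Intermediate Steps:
$T{\left(p,M \right)} = 129$ ($T{\left(p,M \right)} = 4 + 5^{3} = 4 + 125 = 129$)
$T{\left(23,-341 \right)} + \left(\frac{B}{25894} - \frac{136847}{-114259}\right) = 129 + \left(\frac{188344}{25894} - \frac{136847}{-114259}\right) = 129 + \left(188344 \cdot \frac{1}{25894} - - \frac{136847}{114259}\right) = 129 + \left(\frac{94172}{12947} + \frac{136847}{114259}\right) = 129 + \frac{12531756657}{1479311273} = \frac{203362910874}{1479311273}$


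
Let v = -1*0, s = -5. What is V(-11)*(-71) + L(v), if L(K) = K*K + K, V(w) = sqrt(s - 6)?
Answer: -71*I*sqrt(11) ≈ -235.48*I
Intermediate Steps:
V(w) = I*sqrt(11) (V(w) = sqrt(-5 - 6) = sqrt(-11) = I*sqrt(11))
v = 0
L(K) = K + K**2 (L(K) = K**2 + K = K + K**2)
V(-11)*(-71) + L(v) = (I*sqrt(11))*(-71) + 0*(1 + 0) = -71*I*sqrt(11) + 0*1 = -71*I*sqrt(11) + 0 = -71*I*sqrt(11)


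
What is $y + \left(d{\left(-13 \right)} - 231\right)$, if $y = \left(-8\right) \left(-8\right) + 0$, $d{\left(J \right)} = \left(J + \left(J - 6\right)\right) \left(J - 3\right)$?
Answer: $345$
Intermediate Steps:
$d{\left(J \right)} = \left(-6 + 2 J\right) \left(-3 + J\right)$ ($d{\left(J \right)} = \left(J + \left(-6 + J\right)\right) \left(-3 + J\right) = \left(-6 + 2 J\right) \left(-3 + J\right)$)
$y = 64$ ($y = 64 + 0 = 64$)
$y + \left(d{\left(-13 \right)} - 231\right) = 64 + \left(\left(18 - -156 + 2 \left(-13\right)^{2}\right) - 231\right) = 64 + \left(\left(18 + 156 + 2 \cdot 169\right) - 231\right) = 64 + \left(\left(18 + 156 + 338\right) - 231\right) = 64 + \left(512 - 231\right) = 64 + 281 = 345$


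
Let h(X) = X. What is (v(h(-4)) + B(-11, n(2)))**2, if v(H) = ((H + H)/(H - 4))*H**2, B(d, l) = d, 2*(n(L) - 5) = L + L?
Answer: 25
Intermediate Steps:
n(L) = 5 + L (n(L) = 5 + (L + L)/2 = 5 + (2*L)/2 = 5 + L)
v(H) = 2*H**3/(-4 + H) (v(H) = ((2*H)/(-4 + H))*H**2 = (2*H/(-4 + H))*H**2 = 2*H**3/(-4 + H))
(v(h(-4)) + B(-11, n(2)))**2 = (2*(-4)**3/(-4 - 4) - 11)**2 = (2*(-64)/(-8) - 11)**2 = (2*(-64)*(-1/8) - 11)**2 = (16 - 11)**2 = 5**2 = 25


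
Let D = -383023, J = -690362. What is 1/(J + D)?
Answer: -1/1073385 ≈ -9.3163e-7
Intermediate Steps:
1/(J + D) = 1/(-690362 - 383023) = 1/(-1073385) = -1/1073385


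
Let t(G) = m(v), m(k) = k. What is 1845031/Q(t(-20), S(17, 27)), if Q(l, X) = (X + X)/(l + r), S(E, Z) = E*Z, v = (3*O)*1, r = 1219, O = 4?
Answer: 2271233161/918 ≈ 2.4741e+6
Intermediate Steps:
v = 12 (v = (3*4)*1 = 12*1 = 12)
t(G) = 12
Q(l, X) = 2*X/(1219 + l) (Q(l, X) = (X + X)/(l + 1219) = (2*X)/(1219 + l) = 2*X/(1219 + l))
1845031/Q(t(-20), S(17, 27)) = 1845031/((2*(17*27)/(1219 + 12))) = 1845031/((2*459/1231)) = 1845031/((2*459*(1/1231))) = 1845031/(918/1231) = 1845031*(1231/918) = 2271233161/918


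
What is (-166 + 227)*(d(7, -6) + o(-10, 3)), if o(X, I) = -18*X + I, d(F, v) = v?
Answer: 10797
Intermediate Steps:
o(X, I) = I - 18*X
(-166 + 227)*(d(7, -6) + o(-10, 3)) = (-166 + 227)*(-6 + (3 - 18*(-10))) = 61*(-6 + (3 + 180)) = 61*(-6 + 183) = 61*177 = 10797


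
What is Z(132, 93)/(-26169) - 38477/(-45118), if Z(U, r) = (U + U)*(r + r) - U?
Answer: -36442851/35778574 ≈ -1.0186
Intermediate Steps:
Z(U, r) = -U + 4*U*r (Z(U, r) = (2*U)*(2*r) - U = 4*U*r - U = -U + 4*U*r)
Z(132, 93)/(-26169) - 38477/(-45118) = (132*(-1 + 4*93))/(-26169) - 38477/(-45118) = (132*(-1 + 372))*(-1/26169) - 38477*(-1/45118) = (132*371)*(-1/26169) + 38477/45118 = 48972*(-1/26169) + 38477/45118 = -1484/793 + 38477/45118 = -36442851/35778574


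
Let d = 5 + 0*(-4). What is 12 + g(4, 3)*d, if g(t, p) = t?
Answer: 32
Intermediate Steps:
d = 5 (d = 5 + 0 = 5)
12 + g(4, 3)*d = 12 + 4*5 = 12 + 20 = 32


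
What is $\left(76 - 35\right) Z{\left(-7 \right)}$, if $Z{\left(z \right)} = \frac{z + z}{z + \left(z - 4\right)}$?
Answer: $\frac{287}{9} \approx 31.889$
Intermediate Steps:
$Z{\left(z \right)} = \frac{2 z}{-4 + 2 z}$ ($Z{\left(z \right)} = \frac{2 z}{z + \left(z - 4\right)} = \frac{2 z}{z + \left(-4 + z\right)} = \frac{2 z}{-4 + 2 z}$)
$\left(76 - 35\right) Z{\left(-7 \right)} = \left(76 - 35\right) \left(- \frac{7}{-2 - 7}\right) = 41 \left(- \frac{7}{-9}\right) = 41 \left(\left(-7\right) \left(- \frac{1}{9}\right)\right) = 41 \cdot \frac{7}{9} = \frac{287}{9}$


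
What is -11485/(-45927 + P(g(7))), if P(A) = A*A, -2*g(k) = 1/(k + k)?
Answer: 9004240/36006767 ≈ 0.25007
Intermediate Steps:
g(k) = -1/(4*k) (g(k) = -1/(2*(k + k)) = -1/(2*k)/2 = -1/(4*k))
P(A) = A²
-11485/(-45927 + P(g(7))) = -11485/(-45927 + (-¼/7)²) = -11485/(-45927 + (-¼*⅐)²) = -11485/(-45927 + (-1/28)²) = -11485/(-45927 + 1/784) = -11485/(-36006767/784) = -11485*(-784/36006767) = 9004240/36006767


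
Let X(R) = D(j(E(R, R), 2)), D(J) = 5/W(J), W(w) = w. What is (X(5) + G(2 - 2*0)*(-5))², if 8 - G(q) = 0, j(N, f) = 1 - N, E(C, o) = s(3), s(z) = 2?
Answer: 2025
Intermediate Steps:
E(C, o) = 2
G(q) = 8 (G(q) = 8 - 1*0 = 8 + 0 = 8)
D(J) = 5/J
X(R) = -5 (X(R) = 5/(1 - 1*2) = 5/(1 - 2) = 5/(-1) = 5*(-1) = -5)
(X(5) + G(2 - 2*0)*(-5))² = (-5 + 8*(-5))² = (-5 - 40)² = (-45)² = 2025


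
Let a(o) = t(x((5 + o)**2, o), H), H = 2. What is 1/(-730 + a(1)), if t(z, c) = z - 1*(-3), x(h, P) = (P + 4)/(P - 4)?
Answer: -3/2186 ≈ -0.0013724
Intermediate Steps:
x(h, P) = (4 + P)/(-4 + P)
t(z, c) = 3 + z (t(z, c) = z + 3 = 3 + z)
a(o) = 3 + (4 + o)/(-4 + o)
1/(-730 + a(1)) = 1/(-730 + 4*(-2 + 1)/(-4 + 1)) = 1/(-730 + 4*(-1)/(-3)) = 1/(-730 + 4*(-1/3)*(-1)) = 1/(-730 + 4/3) = 1/(-2186/3) = -3/2186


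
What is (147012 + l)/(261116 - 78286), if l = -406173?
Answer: -259161/182830 ≈ -1.4175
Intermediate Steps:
(147012 + l)/(261116 - 78286) = (147012 - 406173)/(261116 - 78286) = -259161/182830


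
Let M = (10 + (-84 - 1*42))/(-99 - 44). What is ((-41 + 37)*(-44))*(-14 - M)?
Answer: -33888/13 ≈ -2606.8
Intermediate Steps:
M = 116/143 (M = (10 + (-84 - 42))/(-143) = (10 - 126)*(-1/143) = -116*(-1/143) = 116/143 ≈ 0.81119)
((-41 + 37)*(-44))*(-14 - M) = ((-41 + 37)*(-44))*(-14 - 1*116/143) = (-4*(-44))*(-14 - 116/143) = 176*(-2118/143) = -33888/13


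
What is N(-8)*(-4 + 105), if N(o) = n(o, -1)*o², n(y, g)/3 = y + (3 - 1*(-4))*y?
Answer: -1241088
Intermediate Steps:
n(y, g) = 24*y (n(y, g) = 3*(y + (3 - 1*(-4))*y) = 3*(y + (3 + 4)*y) = 3*(y + 7*y) = 3*(8*y) = 24*y)
N(o) = 24*o³ (N(o) = (24*o)*o² = 24*o³)
N(-8)*(-4 + 105) = (24*(-8)³)*(-4 + 105) = (24*(-512))*101 = -12288*101 = -1241088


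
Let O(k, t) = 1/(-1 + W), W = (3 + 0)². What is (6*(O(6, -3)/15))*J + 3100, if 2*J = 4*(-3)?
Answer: 30997/10 ≈ 3099.7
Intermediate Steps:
W = 9 (W = 3² = 9)
O(k, t) = ⅛ (O(k, t) = 1/(-1 + 9) = 1/8 = ⅛)
J = -6 (J = (4*(-3))/2 = (½)*(-12) = -6)
(6*(O(6, -3)/15))*J + 3100 = (6*((⅛)/15))*(-6) + 3100 = (6*((⅛)*(1/15)))*(-6) + 3100 = (6*(1/120))*(-6) + 3100 = (1/20)*(-6) + 3100 = -3/10 + 3100 = 30997/10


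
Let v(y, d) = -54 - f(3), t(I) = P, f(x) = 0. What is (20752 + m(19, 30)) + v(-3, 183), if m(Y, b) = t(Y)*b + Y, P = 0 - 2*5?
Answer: 20417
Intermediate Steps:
P = -10 (P = 0 - 10 = -10)
t(I) = -10
m(Y, b) = Y - 10*b (m(Y, b) = -10*b + Y = Y - 10*b)
v(y, d) = -54 (v(y, d) = -54 - 1*0 = -54 + 0 = -54)
(20752 + m(19, 30)) + v(-3, 183) = (20752 + (19 - 10*30)) - 54 = (20752 + (19 - 300)) - 54 = (20752 - 281) - 54 = 20471 - 54 = 20417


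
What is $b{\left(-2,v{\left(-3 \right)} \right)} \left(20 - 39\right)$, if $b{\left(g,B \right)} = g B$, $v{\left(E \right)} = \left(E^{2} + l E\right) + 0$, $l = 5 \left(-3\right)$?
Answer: $2052$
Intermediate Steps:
$l = -15$
$v{\left(E \right)} = E^{2} - 15 E$ ($v{\left(E \right)} = \left(E^{2} - 15 E\right) + 0 = E^{2} - 15 E$)
$b{\left(g,B \right)} = B g$
$b{\left(-2,v{\left(-3 \right)} \right)} \left(20 - 39\right) = - 3 \left(-15 - 3\right) \left(-2\right) \left(20 - 39\right) = \left(-3\right) \left(-18\right) \left(-2\right) \left(-19\right) = 54 \left(-2\right) \left(-19\right) = \left(-108\right) \left(-19\right) = 2052$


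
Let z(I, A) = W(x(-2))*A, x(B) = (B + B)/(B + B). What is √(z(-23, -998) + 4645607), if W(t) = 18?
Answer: √4627643 ≈ 2151.2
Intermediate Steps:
x(B) = 1 (x(B) = (2*B)/((2*B)) = (2*B)*(1/(2*B)) = 1)
z(I, A) = 18*A
√(z(-23, -998) + 4645607) = √(18*(-998) + 4645607) = √(-17964 + 4645607) = √4627643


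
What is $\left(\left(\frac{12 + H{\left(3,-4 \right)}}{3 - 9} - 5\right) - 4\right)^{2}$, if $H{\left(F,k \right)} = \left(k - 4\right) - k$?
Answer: $\frac{961}{9} \approx 106.78$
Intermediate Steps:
$H{\left(F,k \right)} = -4$ ($H{\left(F,k \right)} = \left(-4 + k\right) - k = -4$)
$\left(\left(\frac{12 + H{\left(3,-4 \right)}}{3 - 9} - 5\right) - 4\right)^{2} = \left(\left(\frac{12 - 4}{3 - 9} - 5\right) - 4\right)^{2} = \left(\left(\frac{8}{-6} - 5\right) - 4\right)^{2} = \left(\left(8 \left(- \frac{1}{6}\right) - 5\right) - 4\right)^{2} = \left(\left(- \frac{4}{3} - 5\right) - 4\right)^{2} = \left(- \frac{19}{3} - 4\right)^{2} = \left(- \frac{31}{3}\right)^{2} = \frac{961}{9}$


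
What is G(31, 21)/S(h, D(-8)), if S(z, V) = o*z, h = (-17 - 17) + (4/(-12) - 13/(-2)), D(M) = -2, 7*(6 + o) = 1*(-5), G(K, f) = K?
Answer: 1302/7849 ≈ 0.16588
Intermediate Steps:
o = -47/7 (o = -6 + (1*(-5))/7 = -6 + (⅐)*(-5) = -6 - 5/7 = -47/7 ≈ -6.7143)
h = -167/6 (h = -34 + (4*(-1/12) - 13*(-½)) = -34 + (-⅓ + 13/2) = -34 + 37/6 = -167/6 ≈ -27.833)
S(z, V) = -47*z/7
G(31, 21)/S(h, D(-8)) = 31/((-47/7*(-167/6))) = 31/(7849/42) = 31*(42/7849) = 1302/7849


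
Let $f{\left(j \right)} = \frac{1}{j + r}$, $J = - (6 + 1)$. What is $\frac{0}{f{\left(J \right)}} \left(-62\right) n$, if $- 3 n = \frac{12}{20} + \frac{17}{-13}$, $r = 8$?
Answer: $0$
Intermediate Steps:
$J = -7$ ($J = \left(-1\right) 7 = -7$)
$f{\left(j \right)} = \frac{1}{8 + j}$ ($f{\left(j \right)} = \frac{1}{j + 8} = \frac{1}{8 + j}$)
$n = \frac{46}{195}$ ($n = - \frac{\frac{12}{20} + \frac{17}{-13}}{3} = - \frac{12 \cdot \frac{1}{20} + 17 \left(- \frac{1}{13}\right)}{3} = - \frac{\frac{3}{5} - \frac{17}{13}}{3} = \left(- \frac{1}{3}\right) \left(- \frac{46}{65}\right) = \frac{46}{195} \approx 0.2359$)
$\frac{0}{f{\left(J \right)}} \left(-62\right) n = \frac{0}{\frac{1}{8 - 7}} \left(-62\right) \frac{46}{195} = \frac{0}{1^{-1}} \left(-62\right) \frac{46}{195} = \frac{0}{1} \left(-62\right) \frac{46}{195} = 0 \cdot 1 \left(-62\right) \frac{46}{195} = 0 \left(-62\right) \frac{46}{195} = 0 \cdot \frac{46}{195} = 0$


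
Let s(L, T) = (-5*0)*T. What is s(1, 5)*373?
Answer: 0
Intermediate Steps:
s(L, T) = 0 (s(L, T) = 0*T = 0)
s(1, 5)*373 = 0*373 = 0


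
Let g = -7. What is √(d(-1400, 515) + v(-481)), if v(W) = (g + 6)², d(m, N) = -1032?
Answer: I*√1031 ≈ 32.109*I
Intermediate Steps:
v(W) = 1 (v(W) = (-7 + 6)² = (-1)² = 1)
√(d(-1400, 515) + v(-481)) = √(-1032 + 1) = √(-1031) = I*√1031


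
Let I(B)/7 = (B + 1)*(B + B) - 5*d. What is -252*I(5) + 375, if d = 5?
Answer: -61365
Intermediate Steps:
I(B) = -175 + 14*B*(1 + B) (I(B) = 7*((B + 1)*(B + B) - 5*5) = 7*((1 + B)*(2*B) - 25) = 7*(2*B*(1 + B) - 25) = 7*(-25 + 2*B*(1 + B)) = -175 + 14*B*(1 + B))
-252*I(5) + 375 = -252*(-175 + 14*5 + 14*5²) + 375 = -252*(-175 + 70 + 14*25) + 375 = -252*(-175 + 70 + 350) + 375 = -252*245 + 375 = -61740 + 375 = -61365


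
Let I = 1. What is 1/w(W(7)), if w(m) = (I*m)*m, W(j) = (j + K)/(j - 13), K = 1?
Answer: 9/16 ≈ 0.56250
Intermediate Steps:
W(j) = (1 + j)/(-13 + j) (W(j) = (j + 1)/(j - 13) = (1 + j)/(-13 + j))
w(m) = m² (w(m) = (1*m)*m = m*m = m²)
1/w(W(7)) = 1/(((1 + 7)/(-13 + 7))²) = 1/((8/(-6))²) = 1/((-⅙*8)²) = 1/((-4/3)²) = 1/(16/9) = 9/16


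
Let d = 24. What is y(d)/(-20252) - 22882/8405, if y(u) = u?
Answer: -115901996/42554515 ≈ -2.7236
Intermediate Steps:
y(d)/(-20252) - 22882/8405 = 24/(-20252) - 22882/8405 = 24*(-1/20252) - 22882*1/8405 = -6/5063 - 22882/8405 = -115901996/42554515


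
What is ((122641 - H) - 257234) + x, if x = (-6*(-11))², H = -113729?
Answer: -16508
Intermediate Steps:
x = 4356 (x = 66² = 4356)
((122641 - H) - 257234) + x = ((122641 - 1*(-113729)) - 257234) + 4356 = ((122641 + 113729) - 257234) + 4356 = (236370 - 257234) + 4356 = -20864 + 4356 = -16508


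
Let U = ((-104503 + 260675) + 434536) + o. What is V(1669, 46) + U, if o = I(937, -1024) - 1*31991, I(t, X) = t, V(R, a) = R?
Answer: 561323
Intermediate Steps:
o = -31054 (o = 937 - 1*31991 = 937 - 31991 = -31054)
U = 559654 (U = ((-104503 + 260675) + 434536) - 31054 = (156172 + 434536) - 31054 = 590708 - 31054 = 559654)
V(1669, 46) + U = 1669 + 559654 = 561323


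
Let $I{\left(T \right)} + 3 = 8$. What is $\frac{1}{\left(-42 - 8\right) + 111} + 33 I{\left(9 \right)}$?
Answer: $\frac{10066}{61} \approx 165.02$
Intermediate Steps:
$I{\left(T \right)} = 5$ ($I{\left(T \right)} = -3 + 8 = 5$)
$\frac{1}{\left(-42 - 8\right) + 111} + 33 I{\left(9 \right)} = \frac{1}{\left(-42 - 8\right) + 111} + 33 \cdot 5 = \frac{1}{\left(-42 - 8\right) + 111} + 165 = \frac{1}{-50 + 111} + 165 = \frac{1}{61} + 165 = \frac{10066}{61}$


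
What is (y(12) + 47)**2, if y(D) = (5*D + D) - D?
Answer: 11449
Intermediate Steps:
y(D) = 5*D (y(D) = 6*D - D = 5*D)
(y(12) + 47)**2 = (5*12 + 47)**2 = (60 + 47)**2 = 107**2 = 11449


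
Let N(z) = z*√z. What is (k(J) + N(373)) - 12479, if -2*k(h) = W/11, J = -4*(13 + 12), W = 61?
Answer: -274599/22 + 373*√373 ≈ -5277.9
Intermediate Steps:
N(z) = z^(3/2)
J = -100 (J = -4*25 = -100)
k(h) = -61/22 (k(h) = -61/(2*11) = -½*61/11 = -61/22)
(k(J) + N(373)) - 12479 = (-61/22 + 373^(3/2)) - 12479 = (-61/22 + 373*√373) - 12479 = -274599/22 + 373*√373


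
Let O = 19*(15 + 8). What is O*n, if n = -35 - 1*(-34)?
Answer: -437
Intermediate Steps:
O = 437 (O = 19*23 = 437)
n = -1 (n = -35 + 34 = -1)
O*n = 437*(-1) = -437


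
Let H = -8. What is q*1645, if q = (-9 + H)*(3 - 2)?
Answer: -27965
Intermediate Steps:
q = -17 (q = (-9 - 8)*(3 - 2) = -17*1 = -17)
q*1645 = -17*1645 = -27965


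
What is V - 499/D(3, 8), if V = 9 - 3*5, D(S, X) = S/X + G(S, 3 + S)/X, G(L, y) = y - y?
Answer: -4010/3 ≈ -1336.7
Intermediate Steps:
G(L, y) = 0
D(S, X) = S/X (D(S, X) = S/X + 0/X = S/X + 0 = S/X)
V = -6 (V = 9 - 15 = -6)
V - 499/D(3, 8) = -6 - 499/(3/8) = -6 + (8/3)*(-499) = -6 - 3992/3 = -4010/3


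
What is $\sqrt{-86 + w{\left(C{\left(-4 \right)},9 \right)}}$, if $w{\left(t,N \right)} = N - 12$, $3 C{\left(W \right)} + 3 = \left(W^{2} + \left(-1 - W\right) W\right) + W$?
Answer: $i \sqrt{89} \approx 9.434 i$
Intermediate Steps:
$C{\left(W \right)} = -1 + \frac{W}{3} + \frac{W^{2}}{3} + \frac{W \left(-1 - W\right)}{3}$ ($C{\left(W \right)} = -1 + \frac{\left(W^{2} + \left(-1 - W\right) W\right) + W}{3} = -1 + \frac{\left(W^{2} + W \left(-1 - W\right)\right) + W}{3} = -1 + \frac{W + W^{2} + W \left(-1 - W\right)}{3} = -1 + \left(\frac{W}{3} + \frac{W^{2}}{3} + \frac{W \left(-1 - W\right)}{3}\right) = -1 + \frac{W}{3} + \frac{W^{2}}{3} + \frac{W \left(-1 - W\right)}{3}$)
$w{\left(t,N \right)} = -12 + N$ ($w{\left(t,N \right)} = N - 12 = -12 + N$)
$\sqrt{-86 + w{\left(C{\left(-4 \right)},9 \right)}} = \sqrt{-86 + \left(-12 + 9\right)} = \sqrt{-86 - 3} = \sqrt{-89} = i \sqrt{89}$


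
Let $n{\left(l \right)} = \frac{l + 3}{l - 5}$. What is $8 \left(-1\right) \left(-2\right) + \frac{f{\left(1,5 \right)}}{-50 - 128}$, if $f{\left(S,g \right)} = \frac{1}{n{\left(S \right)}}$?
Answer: $\frac{2849}{178} \approx 16.006$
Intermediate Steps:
$n{\left(l \right)} = \frac{3 + l}{-5 + l}$
$f{\left(S,g \right)} = \frac{-5 + S}{3 + S}$ ($f{\left(S,g \right)} = \frac{1}{\frac{1}{-5 + S} \left(3 + S\right)} = \frac{-5 + S}{3 + S}$)
$8 \left(-1\right) \left(-2\right) + \frac{f{\left(1,5 \right)}}{-50 - 128} = 8 \left(-1\right) \left(-2\right) + \frac{\frac{1}{3 + 1} \left(-5 + 1\right)}{-50 - 128} = \left(-8\right) \left(-2\right) + \frac{\frac{1}{4} \left(-4\right)}{-178} = 16 + \frac{1}{4} \left(-4\right) \left(- \frac{1}{178}\right) = 16 - - \frac{1}{178} = 16 + \frac{1}{178} = \frac{2849}{178}$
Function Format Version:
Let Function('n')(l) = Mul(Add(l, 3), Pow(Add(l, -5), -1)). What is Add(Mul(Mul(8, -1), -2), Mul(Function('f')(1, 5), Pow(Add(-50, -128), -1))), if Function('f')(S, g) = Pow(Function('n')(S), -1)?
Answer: Rational(2849, 178) ≈ 16.006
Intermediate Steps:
Function('n')(l) = Mul(Pow(Add(-5, l), -1), Add(3, l)) (Function('n')(l) = Mul(Add(3, l), Pow(Add(-5, l), -1)) = Mul(Pow(Add(-5, l), -1), Add(3, l)))
Function('f')(S, g) = Mul(Pow(Add(3, S), -1), Add(-5, S)) (Function('f')(S, g) = Pow(Mul(Pow(Add(-5, S), -1), Add(3, S)), -1) = Mul(Pow(Add(3, S), -1), Add(-5, S)))
Add(Mul(Mul(8, -1), -2), Mul(Function('f')(1, 5), Pow(Add(-50, -128), -1))) = Add(Mul(Mul(8, -1), -2), Mul(Mul(Pow(Add(3, 1), -1), Add(-5, 1)), Pow(Add(-50, -128), -1))) = Add(Mul(-8, -2), Mul(Mul(Pow(4, -1), -4), Pow(-178, -1))) = Add(16, Mul(Mul(Rational(1, 4), -4), Rational(-1, 178))) = Add(16, Mul(-1, Rational(-1, 178))) = Add(16, Rational(1, 178)) = Rational(2849, 178)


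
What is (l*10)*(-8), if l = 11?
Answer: -880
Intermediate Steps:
(l*10)*(-8) = (11*10)*(-8) = 110*(-8) = -880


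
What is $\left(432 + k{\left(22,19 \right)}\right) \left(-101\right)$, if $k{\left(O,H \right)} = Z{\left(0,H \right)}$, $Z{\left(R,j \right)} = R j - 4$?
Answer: $-43228$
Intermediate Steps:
$Z{\left(R,j \right)} = -4 + R j$
$k{\left(O,H \right)} = -4$ ($k{\left(O,H \right)} = -4 + 0 H = -4 + 0 = -4$)
$\left(432 + k{\left(22,19 \right)}\right) \left(-101\right) = \left(432 - 4\right) \left(-101\right) = 428 \left(-101\right) = -43228$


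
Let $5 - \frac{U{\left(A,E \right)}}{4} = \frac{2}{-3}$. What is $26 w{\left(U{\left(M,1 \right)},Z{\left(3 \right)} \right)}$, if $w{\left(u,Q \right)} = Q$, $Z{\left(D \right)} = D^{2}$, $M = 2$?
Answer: $234$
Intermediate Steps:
$U{\left(A,E \right)} = \frac{68}{3}$ ($U{\left(A,E \right)} = 20 - 4 \frac{2}{-3} = 20 - 4 \cdot 2 \left(- \frac{1}{3}\right) = 20 - - \frac{8}{3} = 20 + \frac{8}{3} = \frac{68}{3}$)
$26 w{\left(U{\left(M,1 \right)},Z{\left(3 \right)} \right)} = 26 \cdot 3^{2} = 26 \cdot 9 = 234$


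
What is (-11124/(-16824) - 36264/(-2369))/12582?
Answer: 17679397/13929691572 ≈ 0.0012692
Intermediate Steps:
(-11124/(-16824) - 36264/(-2369))/12582 = (-11124*(-1/16824) - 36264*(-1/2369))*(1/12582) = (927/1402 + 36264/2369)*(1/12582) = (53038191/3321338)*(1/12582) = 17679397/13929691572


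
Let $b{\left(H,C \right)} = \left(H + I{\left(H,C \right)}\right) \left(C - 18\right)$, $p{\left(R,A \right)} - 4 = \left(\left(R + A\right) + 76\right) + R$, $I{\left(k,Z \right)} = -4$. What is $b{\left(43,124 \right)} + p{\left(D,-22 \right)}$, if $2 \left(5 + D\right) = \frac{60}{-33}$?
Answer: $\frac{45982}{11} \approx 4180.2$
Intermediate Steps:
$D = - \frac{65}{11}$ ($D = -5 + \frac{60 \frac{1}{-33}}{2} = -5 + \frac{60 \left(- \frac{1}{33}\right)}{2} = -5 + \frac{1}{2} \left(- \frac{20}{11}\right) = -5 - \frac{10}{11} = - \frac{65}{11} \approx -5.9091$)
$p{\left(R,A \right)} = 80 + A + 2 R$ ($p{\left(R,A \right)} = 4 + \left(\left(\left(R + A\right) + 76\right) + R\right) = 4 + \left(\left(\left(A + R\right) + 76\right) + R\right) = 4 + \left(\left(76 + A + R\right) + R\right) = 4 + \left(76 + A + 2 R\right) = 80 + A + 2 R$)
$b{\left(H,C \right)} = \left(-18 + C\right) \left(-4 + H\right)$ ($b{\left(H,C \right)} = \left(H - 4\right) \left(C - 18\right) = \left(-4 + H\right) \left(-18 + C\right) = \left(-18 + C\right) \left(-4 + H\right)$)
$b{\left(43,124 \right)} + p{\left(D,-22 \right)} = \left(72 - 774 - 496 + 124 \cdot 43\right) + \left(80 - 22 + 2 \left(- \frac{65}{11}\right)\right) = \left(72 - 774 - 496 + 5332\right) - - \frac{508}{11} = 4134 + \frac{508}{11} = \frac{45982}{11}$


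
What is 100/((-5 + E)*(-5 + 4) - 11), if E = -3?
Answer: -100/3 ≈ -33.333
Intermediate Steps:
100/((-5 + E)*(-5 + 4) - 11) = 100/((-5 - 3)*(-5 + 4) - 11) = 100/(-8*(-1) - 11) = 100/(8 - 11) = 100/(-3) = -1/3*100 = -100/3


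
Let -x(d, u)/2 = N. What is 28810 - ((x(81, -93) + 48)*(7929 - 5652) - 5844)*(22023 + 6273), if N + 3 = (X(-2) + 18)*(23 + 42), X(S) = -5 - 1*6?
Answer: 55317463786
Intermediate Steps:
X(S) = -11 (X(S) = -5 - 6 = -11)
N = 452 (N = -3 + (-11 + 18)*(23 + 42) = -3 + 7*65 = -3 + 455 = 452)
x(d, u) = -904 (x(d, u) = -2*452 = -904)
28810 - ((x(81, -93) + 48)*(7929 - 5652) - 5844)*(22023 + 6273) = 28810 - ((-904 + 48)*(7929 - 5652) - 5844)*(22023 + 6273) = 28810 - (-856*2277 - 5844)*28296 = 28810 - (-1949112 - 5844)*28296 = 28810 - (-1954956)*28296 = 28810 - 1*(-55317434976) = 28810 + 55317434976 = 55317463786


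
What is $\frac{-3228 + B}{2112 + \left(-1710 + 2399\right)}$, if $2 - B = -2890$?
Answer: $- \frac{336}{2801} \approx -0.11996$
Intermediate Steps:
$B = 2892$ ($B = 2 - -2890 = 2 + 2890 = 2892$)
$\frac{-3228 + B}{2112 + \left(-1710 + 2399\right)} = \frac{-3228 + 2892}{2112 + \left(-1710 + 2399\right)} = - \frac{336}{2112 + 689} = - \frac{336}{2801}$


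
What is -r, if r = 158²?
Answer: -24964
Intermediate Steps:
r = 24964
-r = -1*24964 = -24964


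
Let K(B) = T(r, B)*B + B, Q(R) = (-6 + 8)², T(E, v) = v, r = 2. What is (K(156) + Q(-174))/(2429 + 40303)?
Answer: 6124/10683 ≈ 0.57325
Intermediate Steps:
Q(R) = 4 (Q(R) = 2² = 4)
K(B) = B + B² (K(B) = B*B + B = B² + B = B + B²)
(K(156) + Q(-174))/(2429 + 40303) = (156*(1 + 156) + 4)/(2429 + 40303) = (156*157 + 4)/42732 = (24492 + 4)*(1/42732) = 24496*(1/42732) = 6124/10683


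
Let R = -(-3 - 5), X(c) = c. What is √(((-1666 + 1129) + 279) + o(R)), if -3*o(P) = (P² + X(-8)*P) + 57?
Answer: I*√277 ≈ 16.643*I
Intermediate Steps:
R = 8 (R = -1*(-8) = 8)
o(P) = -19 - P²/3 + 8*P/3 (o(P) = -((P² - 8*P) + 57)/3 = -(57 + P² - 8*P)/3 = -19 - P²/3 + 8*P/3)
√(((-1666 + 1129) + 279) + o(R)) = √(((-1666 + 1129) + 279) + (-19 - ⅓*8² + (8/3)*8)) = √((-537 + 279) + (-19 - ⅓*64 + 64/3)) = √(-258 + (-19 - 64/3 + 64/3)) = √(-258 - 19) = √(-277) = I*√277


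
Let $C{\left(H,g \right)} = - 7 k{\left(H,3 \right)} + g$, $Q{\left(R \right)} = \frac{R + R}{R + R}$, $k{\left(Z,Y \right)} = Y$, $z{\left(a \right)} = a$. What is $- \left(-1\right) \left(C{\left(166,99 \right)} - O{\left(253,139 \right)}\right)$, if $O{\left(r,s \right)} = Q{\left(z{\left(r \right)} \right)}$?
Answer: $77$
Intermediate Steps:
$Q{\left(R \right)} = 1$ ($Q{\left(R \right)} = \frac{2 R}{2 R} = 2 R \frac{1}{2 R} = 1$)
$O{\left(r,s \right)} = 1$
$C{\left(H,g \right)} = -21 + g$ ($C{\left(H,g \right)} = \left(-7\right) 3 + g = -21 + g$)
$- \left(-1\right) \left(C{\left(166,99 \right)} - O{\left(253,139 \right)}\right) = - \left(-1\right) \left(\left(-21 + 99\right) - 1\right) = - \left(-1\right) \left(78 - 1\right) = - \left(-1\right) 77 = \left(-1\right) \left(-77\right) = 77$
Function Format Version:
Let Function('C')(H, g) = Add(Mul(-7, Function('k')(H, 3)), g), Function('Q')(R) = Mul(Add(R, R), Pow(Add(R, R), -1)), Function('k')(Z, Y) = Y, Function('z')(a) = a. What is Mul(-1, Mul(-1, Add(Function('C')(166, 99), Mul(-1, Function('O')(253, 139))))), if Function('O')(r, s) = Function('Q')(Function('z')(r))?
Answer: 77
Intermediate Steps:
Function('Q')(R) = 1 (Function('Q')(R) = Mul(Mul(2, R), Pow(Mul(2, R), -1)) = Mul(Mul(2, R), Mul(Rational(1, 2), Pow(R, -1))) = 1)
Function('O')(r, s) = 1
Function('C')(H, g) = Add(-21, g) (Function('C')(H, g) = Add(Mul(-7, 3), g) = Add(-21, g))
Mul(-1, Mul(-1, Add(Function('C')(166, 99), Mul(-1, Function('O')(253, 139))))) = Mul(-1, Mul(-1, Add(Add(-21, 99), Mul(-1, 1)))) = Mul(-1, Mul(-1, Add(78, -1))) = Mul(-1, Mul(-1, 77)) = Mul(-1, -77) = 77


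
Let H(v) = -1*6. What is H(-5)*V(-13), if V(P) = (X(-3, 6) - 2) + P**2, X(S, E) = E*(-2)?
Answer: -930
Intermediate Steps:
X(S, E) = -2*E
H(v) = -6
V(P) = -14 + P**2 (V(P) = (-2*6 - 2) + P**2 = (-12 - 2) + P**2 = -14 + P**2)
H(-5)*V(-13) = -6*(-14 + (-13)**2) = -6*(-14 + 169) = -6*155 = -930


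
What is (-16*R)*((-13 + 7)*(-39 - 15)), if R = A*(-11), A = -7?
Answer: -399168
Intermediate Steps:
R = 77 (R = -7*(-11) = 77)
(-16*R)*((-13 + 7)*(-39 - 15)) = (-16*77)*((-13 + 7)*(-39 - 15)) = -(-7392)*(-54) = -1232*324 = -399168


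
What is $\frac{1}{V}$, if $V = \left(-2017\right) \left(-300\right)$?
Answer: $\frac{1}{605100} \approx 1.6526 \cdot 10^{-6}$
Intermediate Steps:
$V = 605100$
$\frac{1}{V} = \frac{1}{605100}$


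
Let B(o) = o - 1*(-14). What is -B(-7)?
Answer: -7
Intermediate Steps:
B(o) = 14 + o (B(o) = o + 14 = 14 + o)
-B(-7) = -(14 - 7) = -1*7 = -7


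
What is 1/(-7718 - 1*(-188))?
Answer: -1/7530 ≈ -0.00013280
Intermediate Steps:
1/(-7718 - 1*(-188)) = 1/(-7718 + 188) = 1/(-7530) = -1/7530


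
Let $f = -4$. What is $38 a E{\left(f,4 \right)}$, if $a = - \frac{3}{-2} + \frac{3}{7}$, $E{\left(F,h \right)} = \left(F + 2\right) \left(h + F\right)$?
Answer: $0$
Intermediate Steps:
$E{\left(F,h \right)} = \left(2 + F\right) \left(F + h\right)$
$a = \frac{27}{14}$ ($a = \left(-3\right) \left(- \frac{1}{2}\right) + 3 \cdot \frac{1}{7} = \frac{3}{2} + \frac{3}{7} = \frac{27}{14} \approx 1.9286$)
$38 a E{\left(f,4 \right)} = 38 \frac{27 \left(\left(-4\right)^{2} + 2 \left(-4\right) + 2 \cdot 4 - 16\right)}{14} = 38 \frac{27 \left(16 - 8 + 8 - 16\right)}{14} = 38 \cdot \frac{27}{14} \cdot 0 = 38 \cdot 0 = 0$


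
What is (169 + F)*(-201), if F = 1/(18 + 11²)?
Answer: -4721892/139 ≈ -33970.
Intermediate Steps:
F = 1/139 (F = 1/(18 + 121) = 1/139 ≈ 0.0071942)
(169 + F)*(-201) = (169 + 1/139)*(-201) = (23492/139)*(-201) = -4721892/139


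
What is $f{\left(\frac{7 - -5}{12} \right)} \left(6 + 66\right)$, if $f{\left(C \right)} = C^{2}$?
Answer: $72$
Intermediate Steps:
$f{\left(\frac{7 - -5}{12} \right)} \left(6 + 66\right) = \left(\frac{7 - -5}{12}\right)^{2} \left(6 + 66\right) = \left(\left(7 + 5\right) \frac{1}{12}\right)^{2} \cdot 72 = \left(12 \cdot \frac{1}{12}\right)^{2} \cdot 72 = 1^{2} \cdot 72 = 1 \cdot 72 = 72$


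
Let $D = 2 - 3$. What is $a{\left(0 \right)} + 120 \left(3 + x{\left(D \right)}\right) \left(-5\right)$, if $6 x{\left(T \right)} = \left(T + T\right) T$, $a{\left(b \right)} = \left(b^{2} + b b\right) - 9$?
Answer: $-2009$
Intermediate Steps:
$a{\left(b \right)} = -9 + 2 b^{2}$ ($a{\left(b \right)} = \left(b^{2} + b^{2}\right) - 9 = 2 b^{2} - 9 = -9 + 2 b^{2}$)
$D = -1$ ($D = 2 - 3 = -1$)
$x{\left(T \right)} = \frac{T^{2}}{3}$ ($x{\left(T \right)} = \frac{\left(T + T\right) T}{6} = \frac{2 T T}{6} = \frac{2 T^{2}}{6} = \frac{T^{2}}{3}$)
$a{\left(0 \right)} + 120 \left(3 + x{\left(D \right)}\right) \left(-5\right) = \left(-9 + 2 \cdot 0^{2}\right) + 120 \left(3 + \frac{\left(-1\right)^{2}}{3}\right) \left(-5\right) = \left(-9 + 2 \cdot 0\right) + 120 \left(3 + \frac{1}{3} \cdot 1\right) \left(-5\right) = \left(-9 + 0\right) + 120 \left(3 + \frac{1}{3}\right) \left(-5\right) = -9 + 120 \cdot \frac{10}{3} \left(-5\right) = -9 + 120 \left(- \frac{50}{3}\right) = -9 - 2000 = -2009$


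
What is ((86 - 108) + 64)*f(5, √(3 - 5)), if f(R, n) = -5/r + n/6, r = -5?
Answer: 42 + 7*I*√2 ≈ 42.0 + 9.8995*I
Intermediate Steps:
f(R, n) = 1 + n/6 (f(R, n) = -5/(-5) + n/6 = -5*(-⅕) + n*(⅙) = 1 + n/6)
((86 - 108) + 64)*f(5, √(3 - 5)) = ((86 - 108) + 64)*(1 + √(3 - 5)/6) = (-22 + 64)*(1 + √(-2)/6) = 42*(1 + (I*√2)/6) = 42*(1 + I*√2/6) = 42 + 7*I*√2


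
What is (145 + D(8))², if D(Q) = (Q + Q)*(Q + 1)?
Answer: 83521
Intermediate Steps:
D(Q) = 2*Q*(1 + Q) (D(Q) = (2*Q)*(1 + Q) = 2*Q*(1 + Q))
(145 + D(8))² = (145 + 2*8*(1 + 8))² = (145 + 2*8*9)² = (145 + 144)² = 289² = 83521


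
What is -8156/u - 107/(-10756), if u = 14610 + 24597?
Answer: -83530787/421710492 ≈ -0.19808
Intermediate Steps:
u = 39207
-8156/u - 107/(-10756) = -8156/39207 - 107/(-10756) = -8156*1/39207 - 107*(-1/10756) = -8156/39207 + 107/10756 = -83530787/421710492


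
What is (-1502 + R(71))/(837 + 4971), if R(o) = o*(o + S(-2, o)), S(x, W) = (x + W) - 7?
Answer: 2647/1936 ≈ 1.3673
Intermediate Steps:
S(x, W) = -7 + W + x (S(x, W) = (W + x) - 7 = -7 + W + x)
R(o) = o*(-9 + 2*o) (R(o) = o*(o + (-7 + o - 2)) = o*(o + (-9 + o)) = o*(-9 + 2*o))
(-1502 + R(71))/(837 + 4971) = (-1502 + 71*(-9 + 2*71))/(837 + 4971) = (-1502 + 71*(-9 + 142))/5808 = (-1502 + 71*133)*(1/5808) = (-1502 + 9443)*(1/5808) = 7941*(1/5808) = 2647/1936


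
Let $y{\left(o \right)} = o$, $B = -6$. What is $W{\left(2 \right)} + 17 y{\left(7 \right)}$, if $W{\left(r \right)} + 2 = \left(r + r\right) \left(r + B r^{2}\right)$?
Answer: $29$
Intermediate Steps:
$W{\left(r \right)} = -2 + 2 r \left(r - 6 r^{2}\right)$ ($W{\left(r \right)} = -2 + \left(r + r\right) \left(r - 6 r^{2}\right) = -2 + 2 r \left(r - 6 r^{2}\right)$)
$W{\left(2 \right)} + 17 y{\left(7 \right)} = \left(-2 - 12 \cdot 2^{3} + 2 \cdot 2^{2}\right) + 17 \cdot 7 = \left(-2 - 96 + 2 \cdot 4\right) + 119 = \left(-2 - 96 + 8\right) + 119 = -90 + 119 = 29$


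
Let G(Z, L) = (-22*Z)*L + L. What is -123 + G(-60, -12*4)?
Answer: -63531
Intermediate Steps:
G(Z, L) = L - 22*L*Z (G(Z, L) = -22*L*Z + L = L - 22*L*Z)
-123 + G(-60, -12*4) = -123 + (-12*4)*(1 - 22*(-60)) = -123 - 48*(1 + 1320) = -123 - 48*1321 = -123 - 63408 = -63531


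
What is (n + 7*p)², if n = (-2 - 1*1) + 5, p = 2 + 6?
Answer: 3364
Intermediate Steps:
p = 8
n = 2 (n = (-2 - 1) + 5 = -3 + 5 = 2)
(n + 7*p)² = (2 + 7*8)² = (2 + 56)² = 58² = 3364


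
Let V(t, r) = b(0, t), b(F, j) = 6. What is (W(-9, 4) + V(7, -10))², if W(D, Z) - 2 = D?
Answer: 1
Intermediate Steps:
W(D, Z) = 2 + D
V(t, r) = 6
(W(-9, 4) + V(7, -10))² = ((2 - 9) + 6)² = (-7 + 6)² = (-1)² = 1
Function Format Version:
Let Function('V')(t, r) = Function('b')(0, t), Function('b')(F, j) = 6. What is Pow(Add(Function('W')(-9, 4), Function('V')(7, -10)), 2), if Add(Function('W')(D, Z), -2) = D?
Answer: 1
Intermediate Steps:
Function('W')(D, Z) = Add(2, D)
Function('V')(t, r) = 6
Pow(Add(Function('W')(-9, 4), Function('V')(7, -10)), 2) = Pow(Add(Add(2, -9), 6), 2) = Pow(Add(-7, 6), 2) = Pow(-1, 2) = 1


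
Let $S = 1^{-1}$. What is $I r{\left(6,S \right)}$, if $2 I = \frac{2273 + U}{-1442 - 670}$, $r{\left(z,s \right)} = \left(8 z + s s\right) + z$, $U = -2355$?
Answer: $\frac{205}{192} \approx 1.0677$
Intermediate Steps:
$S = 1$
$r{\left(z,s \right)} = s^{2} + 9 z$ ($r{\left(z,s \right)} = \left(8 z + s^{2}\right) + z = \left(s^{2} + 8 z\right) + z = s^{2} + 9 z$)
$I = \frac{41}{2112}$ ($I = \frac{\left(2273 - 2355\right) \frac{1}{-1442 - 670}}{2} = \frac{\left(-82\right) \frac{1}{-2112}}{2} = \frac{\left(-82\right) \left(- \frac{1}{2112}\right)}{2} = \frac{1}{2} \cdot \frac{41}{1056} = \frac{41}{2112} \approx 0.019413$)
$I r{\left(6,S \right)} = \frac{41 \left(1^{2} + 9 \cdot 6\right)}{2112} = \frac{41 \left(1 + 54\right)}{2112} = \frac{41}{2112} \cdot 55 = \frac{205}{192}$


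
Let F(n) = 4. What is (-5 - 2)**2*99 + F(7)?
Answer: 4855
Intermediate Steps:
(-5 - 2)**2*99 + F(7) = (-5 - 2)**2*99 + 4 = (-7)**2*99 + 4 = 49*99 + 4 = 4851 + 4 = 4855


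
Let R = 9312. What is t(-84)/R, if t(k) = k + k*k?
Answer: 581/776 ≈ 0.74871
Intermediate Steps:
t(k) = k + k²
t(-84)/R = -84*(1 - 84)/9312 = -84*(-83)*(1/9312) = 6972*(1/9312) = 581/776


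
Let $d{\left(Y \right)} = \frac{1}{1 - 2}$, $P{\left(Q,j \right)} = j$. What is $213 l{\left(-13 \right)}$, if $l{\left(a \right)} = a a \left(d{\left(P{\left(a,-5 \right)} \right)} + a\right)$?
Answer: $-503958$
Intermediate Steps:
$d{\left(Y \right)} = -1$ ($d{\left(Y \right)} = \frac{1}{-1} = -1$)
$l{\left(a \right)} = a^{2} \left(-1 + a\right)$ ($l{\left(a \right)} = a a \left(-1 + a\right) = a^{2} \left(-1 + a\right)$)
$213 l{\left(-13 \right)} = 213 \left(-13\right)^{2} \left(-1 - 13\right) = 213 \cdot 169 \left(-14\right) = 213 \left(-2366\right) = -503958$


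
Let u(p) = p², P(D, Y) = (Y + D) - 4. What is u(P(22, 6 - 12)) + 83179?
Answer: 83323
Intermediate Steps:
P(D, Y) = -4 + D + Y (P(D, Y) = (D + Y) - 4 = -4 + D + Y)
u(P(22, 6 - 12)) + 83179 = (-4 + 22 + (6 - 12))² + 83179 = (-4 + 22 - 6)² + 83179 = 12² + 83179 = 144 + 83179 = 83323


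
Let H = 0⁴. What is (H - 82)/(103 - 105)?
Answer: 41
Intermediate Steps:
H = 0
(H - 82)/(103 - 105) = (0 - 82)/(103 - 105) = -82/(-2) = -82*(-½) = 41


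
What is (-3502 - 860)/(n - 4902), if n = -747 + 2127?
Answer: 727/587 ≈ 1.2385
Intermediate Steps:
n = 1380
(-3502 - 860)/(n - 4902) = (-3502 - 860)/(1380 - 4902) = -4362/(-3522) = -4362*(-1/3522) = 727/587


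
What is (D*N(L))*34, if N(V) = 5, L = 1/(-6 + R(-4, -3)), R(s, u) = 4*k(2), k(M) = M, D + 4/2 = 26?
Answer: 4080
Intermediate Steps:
D = 24 (D = -2 + 26 = 24)
R(s, u) = 8 (R(s, u) = 4*2 = 8)
L = ½ (L = 1/(-6 + 8) = 1/2 = ½ ≈ 0.50000)
(D*N(L))*34 = (24*5)*34 = 120*34 = 4080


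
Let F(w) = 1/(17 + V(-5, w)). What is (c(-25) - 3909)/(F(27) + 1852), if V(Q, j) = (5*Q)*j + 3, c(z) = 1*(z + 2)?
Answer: -2575460/1213059 ≈ -2.1231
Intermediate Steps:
c(z) = 2 + z (c(z) = 1*(2 + z) = 2 + z)
V(Q, j) = 3 + 5*Q*j (V(Q, j) = 5*Q*j + 3 = 3 + 5*Q*j)
F(w) = 1/(20 - 25*w) (F(w) = 1/(17 + (3 + 5*(-5)*w)) = 1/(17 + (3 - 25*w)) = 1/(20 - 25*w))
(c(-25) - 3909)/(F(27) + 1852) = ((2 - 25) - 3909)/(-1/(-20 + 25*27) + 1852) = (-23 - 3909)/(-1/(-20 + 675) + 1852) = -3932/(-1/655 + 1852) = -3932/1213059/655 = -3932*655/1213059 = -2575460/1213059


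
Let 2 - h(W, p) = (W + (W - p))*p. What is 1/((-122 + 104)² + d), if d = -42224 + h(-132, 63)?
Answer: -1/21297 ≈ -4.6955e-5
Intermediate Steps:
h(W, p) = 2 - p*(-p + 2*W) (h(W, p) = 2 - (W + (W - p))*p = 2 - (-p + 2*W)*p = 2 - p*(-p + 2*W))
d = -21621 (d = -42224 + (2 + 63² - 2*(-132)*63) = -42224 + (2 + 3969 + 16632) = -42224 + 20603 = -21621)
1/((-122 + 104)² + d) = 1/((-122 + 104)² - 21621) = 1/((-18)² - 21621) = 1/(324 - 21621) = 1/(-21297) = -1/21297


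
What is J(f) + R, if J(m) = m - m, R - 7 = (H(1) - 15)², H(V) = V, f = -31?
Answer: 203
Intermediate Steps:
R = 203 (R = 7 + (1 - 15)² = 7 + (-14)² = 7 + 196 = 203)
J(m) = 0
J(f) + R = 0 + 203 = 203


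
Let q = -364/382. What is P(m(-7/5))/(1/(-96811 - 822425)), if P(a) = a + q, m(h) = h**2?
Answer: -4420605924/4775 ≈ -9.2578e+5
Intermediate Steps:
q = -182/191 (q = -364*1/382 = -182/191 ≈ -0.95288)
P(a) = -182/191 + a (P(a) = a - 182/191 = -182/191 + a)
P(m(-7/5))/(1/(-96811 - 822425)) = (-182/191 + (-7/5)**2)/(1/(-96811 - 822425)) = (-182/191 + (-7*1/5)**2)/(1/(-919236)) = (-182/191 + (-7/5)**2)/(-1/919236) = (-182/191 + 49/25)*(-919236) = (4809/4775)*(-919236) = -4420605924/4775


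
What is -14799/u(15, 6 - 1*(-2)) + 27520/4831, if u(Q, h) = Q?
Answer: -23693723/24155 ≈ -980.90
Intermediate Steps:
-14799/u(15, 6 - 1*(-2)) + 27520/4831 = -14799/15 + 27520/4831 = -14799*1/15 + 27520*(1/4831) = -4933/5 + 27520/4831 = -23693723/24155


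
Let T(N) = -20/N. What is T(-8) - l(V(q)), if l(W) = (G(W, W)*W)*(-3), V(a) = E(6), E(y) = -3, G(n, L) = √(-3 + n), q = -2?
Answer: 5/2 - 9*I*√6 ≈ 2.5 - 22.045*I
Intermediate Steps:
V(a) = -3
l(W) = -3*W*√(-3 + W) (l(W) = (√(-3 + W)*W)*(-3) = (W*√(-3 + W))*(-3) = -3*W*√(-3 + W))
T(-8) - l(V(q)) = -20/(-8) - (-3)*(-3)*√(-3 - 3) = -20*(-⅛) - (-3)*(-3)*√(-6) = 5/2 - (-3)*(-3)*I*√6 = 5/2 - 9*I*√6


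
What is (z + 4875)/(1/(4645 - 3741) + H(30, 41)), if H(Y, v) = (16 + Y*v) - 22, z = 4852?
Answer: 8793208/1106497 ≈ 7.9469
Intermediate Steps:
H(Y, v) = -6 + Y*v
(z + 4875)/(1/(4645 - 3741) + H(30, 41)) = (4852 + 4875)/(1/(4645 - 3741) + (-6 + 30*41)) = 9727/(1/904 + (-6 + 1230)) = 9727/(1/904 + 1224) = 9727/(1106497/904) = 9727*(904/1106497) = 8793208/1106497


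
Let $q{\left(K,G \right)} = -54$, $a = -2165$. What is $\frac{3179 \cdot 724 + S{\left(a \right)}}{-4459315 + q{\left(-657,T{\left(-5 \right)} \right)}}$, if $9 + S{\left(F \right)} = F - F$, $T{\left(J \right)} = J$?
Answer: $- \frac{2301587}{4459369} \approx -0.51612$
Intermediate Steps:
$S{\left(F \right)} = -9$ ($S{\left(F \right)} = -9 + \left(F - F\right) = -9 + 0 = -9$)
$\frac{3179 \cdot 724 + S{\left(a \right)}}{-4459315 + q{\left(-657,T{\left(-5 \right)} \right)}} = \frac{3179 \cdot 724 - 9}{-4459315 - 54} = \frac{2301596 - 9}{-4459369} = 2301587 \left(- \frac{1}{4459369}\right) = - \frac{2301587}{4459369}$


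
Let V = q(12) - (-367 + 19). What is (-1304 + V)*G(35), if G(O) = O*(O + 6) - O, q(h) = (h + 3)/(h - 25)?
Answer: -17420200/13 ≈ -1.3400e+6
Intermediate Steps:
q(h) = (3 + h)/(-25 + h)
G(O) = -O + O*(6 + O) (G(O) = O*(6 + O) - O = -O + O*(6 + O))
V = 4509/13 (V = (3 + 12)/(-25 + 12) - (-367 + 19) = 15/(-13) - 1*(-348) = -1/13*15 + 348 = -15/13 + 348 = 4509/13 ≈ 346.85)
(-1304 + V)*G(35) = (-1304 + 4509/13)*(35*(5 + 35)) = -435505*40/13 = -12443/13*1400 = -17420200/13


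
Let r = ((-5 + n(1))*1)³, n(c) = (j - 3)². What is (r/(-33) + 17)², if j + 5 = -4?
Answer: 7209536463364/1089 ≈ 6.6203e+9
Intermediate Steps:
j = -9 (j = -5 - 4 = -9)
n(c) = 144 (n(c) = (-9 - 3)² = (-12)² = 144)
r = 2685619 (r = ((-5 + 144)*1)³ = (139*1)³ = 139³ = 2685619)
(r/(-33) + 17)² = (2685619/(-33) + 17)² = (2685619*(-1/33) + 17)² = (-2685619/33 + 17)² = (-2685058/33)² = 7209536463364/1089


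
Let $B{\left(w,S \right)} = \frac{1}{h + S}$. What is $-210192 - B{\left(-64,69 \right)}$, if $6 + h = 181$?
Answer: $- \frac{51286849}{244} \approx -2.1019 \cdot 10^{5}$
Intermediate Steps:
$h = 175$ ($h = -6 + 181 = 175$)
$B{\left(w,S \right)} = \frac{1}{175 + S}$
$-210192 - B{\left(-64,69 \right)} = -210192 - \frac{1}{175 + 69} = -210192 - \frac{1}{244} = - \frac{51286849}{244}$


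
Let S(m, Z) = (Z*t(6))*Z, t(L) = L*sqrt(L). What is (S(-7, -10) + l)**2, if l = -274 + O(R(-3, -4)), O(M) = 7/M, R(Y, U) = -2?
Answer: 8948025/4 - 333000*sqrt(6) ≈ 1.4213e+6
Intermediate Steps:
t(L) = L**(3/2)
l = -555/2 (l = -274 + 7/(-2) = -274 + 7*(-1/2) = -274 - 7/2 = -555/2 ≈ -277.50)
S(m, Z) = 6*sqrt(6)*Z**2 (S(m, Z) = (Z*6**(3/2))*Z = (Z*(6*sqrt(6)))*Z = (6*Z*sqrt(6))*Z = 6*sqrt(6)*Z**2)
(S(-7, -10) + l)**2 = (6*sqrt(6)*(-10)**2 - 555/2)**2 = (6*sqrt(6)*100 - 555/2)**2 = (600*sqrt(6) - 555/2)**2 = (-555/2 + 600*sqrt(6))**2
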